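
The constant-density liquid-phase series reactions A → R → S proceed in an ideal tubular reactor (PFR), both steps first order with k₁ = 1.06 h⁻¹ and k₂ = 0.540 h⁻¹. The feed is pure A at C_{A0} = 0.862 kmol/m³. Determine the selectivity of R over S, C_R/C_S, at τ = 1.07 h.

Solving the coupled first-order balances gives C_R(τ) = [k₁/(k₂−k₁)]·C_{A0}·(e^(−k₁τ) − e^(−k₂τ)).
e^(−k₁τ) = e^(−1.06×1.07) = e^(−1.134) = 0.3217; e^(−k₂τ) = e^(−0.5778) = 0.5611.
C_R = 1.06×0.862/(0.540−1.06) × (0.3217−0.5611) = (-1.757)×(-0.2395) = 0.4208 kmol/m³.
C_A = C_{A0}e^(−k₁τ) = 0.2773 kmol/m³, so C_S = C_{A0}−C_A−C_R = 0.1640 kmol/m³; C_R/C_S = 2.57.

2.57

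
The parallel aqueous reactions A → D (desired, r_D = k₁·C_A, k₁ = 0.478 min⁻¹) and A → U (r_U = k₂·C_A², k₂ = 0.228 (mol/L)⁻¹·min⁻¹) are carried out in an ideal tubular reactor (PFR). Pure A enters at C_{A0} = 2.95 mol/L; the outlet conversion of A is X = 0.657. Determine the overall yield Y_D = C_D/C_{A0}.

C_A = C_{A0}(1−X) = 1.012 mol/L.
Along a PFR/batch, dC_D/dC_A = −r_D/(r_D+r_U) = −k₁/(k₁+k₂·C_A).
Integrating from C_{A0} to C_A: C_D = (0.478/0.228)·ln[(0.478+0.228·2.95)/(0.478+0.228·1.01)] = 2.096·ln(1.151/0.7087) = 1.016 mol/L.
Y_D = C_D/C_{A0} = 1.016/2.95 = 0.344.

0.344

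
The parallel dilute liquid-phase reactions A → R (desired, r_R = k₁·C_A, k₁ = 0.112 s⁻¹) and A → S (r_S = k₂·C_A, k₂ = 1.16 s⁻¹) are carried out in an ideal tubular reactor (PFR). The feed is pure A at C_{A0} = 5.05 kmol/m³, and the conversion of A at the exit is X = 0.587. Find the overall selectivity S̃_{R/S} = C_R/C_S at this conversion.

0.0966

C_A = C_{A0}(1−X) = 2.086 kmol/m³.
Both paths are first order in A, so the instantaneous fraction to R is constant: dC_R/d(−C_A) = k₁/(k₁+k₂) = 0.08805.
C_R = 0.08805·(C_{A0}−C_A) = 0.08805×2.964 = 0.261 kmol/m³.
C_S = (C_{A0}−C_A)−C_R = 2.703 kmol/m³; S̃_{R/S} = 0.2610/2.703 = 0.0966.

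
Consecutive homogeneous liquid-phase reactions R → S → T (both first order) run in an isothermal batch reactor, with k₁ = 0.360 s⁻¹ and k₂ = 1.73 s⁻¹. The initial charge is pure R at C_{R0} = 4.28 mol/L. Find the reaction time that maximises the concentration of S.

Setting dC_S/dt = 0 gives t_opt = ln(k₂/k₁)/(k₂−k₁).
= ln(1.73/0.360)/(1.73−0.360) = ln(4.806)/1.370 = 1.570/1.370 = 1.15 s.

1.15 s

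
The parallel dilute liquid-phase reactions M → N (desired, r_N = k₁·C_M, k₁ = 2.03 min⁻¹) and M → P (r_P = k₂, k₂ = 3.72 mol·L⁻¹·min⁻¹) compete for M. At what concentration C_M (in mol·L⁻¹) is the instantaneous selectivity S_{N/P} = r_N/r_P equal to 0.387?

S_{N/P} = (k₁/k₂)·C_M ⇒ C_M = S·k₂/k₁.
= 0.387×3.72/2.03 = 0.709 mol·L⁻¹.

0.709 mol·L⁻¹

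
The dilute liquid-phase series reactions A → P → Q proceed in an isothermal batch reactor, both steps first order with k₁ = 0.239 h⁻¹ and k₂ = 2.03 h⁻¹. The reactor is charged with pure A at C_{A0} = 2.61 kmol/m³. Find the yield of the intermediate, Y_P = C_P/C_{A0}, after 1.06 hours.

0.0881

For first-order series with pure A initially, C_P(t) = k₁C_{A0}/(k₂−k₁)·(e^(−k₁t) − e^(−k₂t)).
e^(−k₁t) = e^(−0.239×1.06) = e^(−0.2533) = 0.7762; e^(−k₂t) = e^(−2.152) = 0.1163.
C_P = 0.239×2.61/(2.03−0.239) × (0.7762−0.1163) = 0.3483×0.6599 = 0.2298 kmol/m³.
Y_P = C_P/C_{A0} = 0.2298/2.61 = 0.0881.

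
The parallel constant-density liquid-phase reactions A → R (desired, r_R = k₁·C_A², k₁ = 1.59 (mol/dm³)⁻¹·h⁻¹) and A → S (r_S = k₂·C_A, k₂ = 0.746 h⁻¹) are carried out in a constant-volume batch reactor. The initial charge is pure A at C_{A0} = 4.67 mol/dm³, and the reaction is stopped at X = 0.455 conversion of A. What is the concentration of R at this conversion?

1.87 mol/dm³

C_A = C_{A0}(1−X) = 2.545 mol/dm³.
Along a PFR/batch, dC_S/dC_A = −r_S/(r_R+r_S) = −k₂/(k₂+k₁·C_A).
Integrating from C_{A0} to C_A: C_S = (0.746/1.59)·ln[(0.746+1.59·4.67)/(0.746+1.59·2.55)] = 0.4692·ln(8.171/4.793) = 0.2503 mol/dm³.
Then C_R = (C_{A0}−C_A) − C_S = 2.125 − 0.2503 = 1.875 mol/dm³.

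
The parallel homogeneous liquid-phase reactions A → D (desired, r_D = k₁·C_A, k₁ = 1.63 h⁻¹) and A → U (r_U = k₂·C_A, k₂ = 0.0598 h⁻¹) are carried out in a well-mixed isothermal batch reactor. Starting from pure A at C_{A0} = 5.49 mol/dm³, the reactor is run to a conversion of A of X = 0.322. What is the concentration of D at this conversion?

1.71 mol/dm³

C_A = C_{A0}(1−X) = 3.722 mol/dm³.
Both paths are first order in A, so the instantaneous fraction to D is constant: dC_D/d(−C_A) = k₁/(k₁+k₂) = 0.9646.
C_D = 0.9646·(C_{A0}−C_A) = 0.9646×1.768 = 1.71 mol/dm³.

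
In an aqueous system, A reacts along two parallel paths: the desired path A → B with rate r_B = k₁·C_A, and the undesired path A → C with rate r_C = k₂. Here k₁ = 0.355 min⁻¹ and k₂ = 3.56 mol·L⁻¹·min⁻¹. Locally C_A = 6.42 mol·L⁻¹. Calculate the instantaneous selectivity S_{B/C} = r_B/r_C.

S_{B/C} = r_B/r_C = (k₁·C_A)/(k₂) = (k₁/k₂)·C_A.
= (0.355×6.420) / (3.56) = 2.279/3.560 = 0.640.
Since the desired path is higher order in A, keeping C_A high (PFR or concentrated feed) favours B.

0.640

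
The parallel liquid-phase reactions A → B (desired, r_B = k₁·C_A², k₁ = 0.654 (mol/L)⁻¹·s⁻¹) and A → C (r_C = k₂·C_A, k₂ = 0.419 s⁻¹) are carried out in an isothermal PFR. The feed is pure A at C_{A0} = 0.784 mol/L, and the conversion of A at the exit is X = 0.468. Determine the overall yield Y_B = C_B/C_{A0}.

0.225

C_A = C_{A0}(1−X) = 0.4171 mol/L.
Along a PFR/batch, dC_C/dC_A = −r_C/(r_B+r_C) = −k₂/(k₂+k₁·C_A).
Integrating from C_{A0} to C_A: C_C = (0.419/0.654)·ln[(0.419+0.654·0.784)/(0.419+0.654·0.417)] = 0.6407·ln(0.9317/0.6918) = 0.1908 mol/L.
Then C_B = (C_{A0}−C_A) − C_C = 0.3669 − 0.1908 = 0.1761 mol/L.
Y_B = C_B/C_{A0} = 0.1761/0.784 = 0.225.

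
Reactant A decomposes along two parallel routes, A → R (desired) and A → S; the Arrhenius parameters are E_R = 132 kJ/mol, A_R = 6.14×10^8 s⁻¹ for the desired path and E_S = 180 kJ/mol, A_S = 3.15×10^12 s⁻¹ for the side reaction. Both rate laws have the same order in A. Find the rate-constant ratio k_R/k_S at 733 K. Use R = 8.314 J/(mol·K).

With equal orders, S_{R/S} = k_R/k_S = (A_R/A_S)·exp[(E_S−E_R)/(RT)].
(E_S−E_R)/(RT) = (180−132)×10³/(8.314×733) = 48000/6094 = 7.876.
k_R/k_S = (6.14×10^8/3.15×10^12)·exp(7.876) = 1.949×10^-4 × 2634 = 0.513.

0.513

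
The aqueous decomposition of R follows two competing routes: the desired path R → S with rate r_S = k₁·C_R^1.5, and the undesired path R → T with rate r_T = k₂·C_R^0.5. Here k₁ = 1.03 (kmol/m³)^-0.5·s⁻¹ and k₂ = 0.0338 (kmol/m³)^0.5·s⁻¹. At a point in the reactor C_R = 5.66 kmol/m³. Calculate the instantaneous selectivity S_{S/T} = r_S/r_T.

172

S_{S/T} = r_S/r_T = (k₁·C_R^1.5)/(k₂·C_R^0.5) = (k₁/k₂)·C_R.
= (1.03×5.660^1.5) / (0.0338×5.660^0.5) = 13.87/0.08041 = 172.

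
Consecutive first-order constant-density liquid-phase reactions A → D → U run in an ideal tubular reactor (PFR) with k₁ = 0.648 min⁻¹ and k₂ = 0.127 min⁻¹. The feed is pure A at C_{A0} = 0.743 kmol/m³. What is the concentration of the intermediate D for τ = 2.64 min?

0.494 kmol/m³

The intermediate concentration in a first-order A→B→C sequence is C_D = k₁C_{A0}(e^(−k₁τ) − e^(−k₂τ))/(k₂−k₁).
e^(−k₁τ) = e^(−0.648×2.64) = e^(−1.711) = 0.1807; e^(−k₂τ) = e^(−0.3353) = 0.7151.
C_D = 0.648×0.743/(0.127−0.648) × (0.1807−0.7151) = (-0.9241)×(-0.5344) = 0.4938 kmol/m³.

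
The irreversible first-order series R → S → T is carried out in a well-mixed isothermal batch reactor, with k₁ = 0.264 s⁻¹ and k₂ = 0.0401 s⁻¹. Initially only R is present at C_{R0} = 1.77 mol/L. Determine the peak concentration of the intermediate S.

1.26 mol/L

For a first-order series the maximum intermediate yield is C_{S,max}/C_{R0} = (k₁/k₂)^[k₂/(k₂−k₁)].
= (0.264/0.0401)^(0.0401/(0.0401−0.264)) = (6.584)^(-0.1791) = 0.7135.
C_{S,max} = 0.7135×1.77 = 1.26 mol/L.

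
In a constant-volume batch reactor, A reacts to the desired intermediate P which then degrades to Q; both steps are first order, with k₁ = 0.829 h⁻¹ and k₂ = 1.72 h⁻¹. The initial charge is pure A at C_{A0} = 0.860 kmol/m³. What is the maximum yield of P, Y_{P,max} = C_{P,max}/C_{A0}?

For a first-order series the maximum intermediate yield is C_{P,max}/C_{A0} = (k₁/k₂)^[k₂/(k₂−k₁)].
= (0.829/1.72)^(1.72/(1.72−0.829)) = (0.4820)^(1.930) = 0.2444.

0.244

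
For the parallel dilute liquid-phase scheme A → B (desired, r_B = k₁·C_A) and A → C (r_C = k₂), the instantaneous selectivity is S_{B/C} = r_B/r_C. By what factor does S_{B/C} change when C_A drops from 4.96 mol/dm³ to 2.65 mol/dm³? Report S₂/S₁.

0.534

S_{B/C} = (k₁/k₂)·C_A, so S₂/S₁ = (C_{A,2}/C_{A,1}).
= 2.65/4.96 = 0.534.
Selectivity toward B falls as C_A falls — high-concentration operation is favoured.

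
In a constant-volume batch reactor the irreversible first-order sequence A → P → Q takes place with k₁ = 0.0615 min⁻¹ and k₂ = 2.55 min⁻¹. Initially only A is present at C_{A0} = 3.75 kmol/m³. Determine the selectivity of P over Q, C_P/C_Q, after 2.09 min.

0.218

For first-order series with pure A initially, C_P(t) = k₁C_{A0}/(k₂−k₁)·(e^(−k₁t) − e^(−k₂t)).
e^(−k₁t) = e^(−0.0615×2.09) = e^(−0.1285) = 0.8794; e^(−k₂t) = e^(−5.329) = 0.004846.
C_P = 0.0615×3.75/(2.55−0.0615) × (0.8794−0.004846) = 0.09268×0.8745 = 0.08105 kmol/m³.
C_A = C_{A0}e^(−k₁t) = 3.298 kmol/m³, so C_Q = C_{A0}−C_A−C_P = 0.3713 kmol/m³; C_P/C_Q = 0.218.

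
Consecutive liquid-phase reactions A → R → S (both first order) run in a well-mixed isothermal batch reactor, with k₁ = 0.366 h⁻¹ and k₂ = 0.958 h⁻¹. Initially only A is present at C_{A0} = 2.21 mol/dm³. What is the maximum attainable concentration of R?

For a first-order series the maximum intermediate yield is C_{R,max}/C_{A0} = (k₁/k₂)^[k₂/(k₂−k₁)].
= (0.366/0.958)^(0.958/(0.958−0.366)) = (0.3820)^(1.618) = 0.2107.
C_{R,max} = 0.2107×2.21 = 0.466 mol/dm³.

0.466 mol/dm³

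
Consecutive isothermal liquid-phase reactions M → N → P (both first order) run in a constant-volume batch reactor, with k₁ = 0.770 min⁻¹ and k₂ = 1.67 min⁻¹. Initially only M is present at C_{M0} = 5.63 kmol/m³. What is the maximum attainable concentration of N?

1.34 kmol/m³

Evaluating C_N at t_opt = ln(k₂/k₁)/(k₂−k₁) gives C_{N,max}/C_{M0} = (k₁/k₂)^[k₂/(k₂−k₁)].
= (0.770/1.67)^(1.67/(1.67−0.770)) = (0.4611)^(1.856) = 0.2377.
C_{N,max} = 0.2377×5.63 = 1.34 kmol/m³.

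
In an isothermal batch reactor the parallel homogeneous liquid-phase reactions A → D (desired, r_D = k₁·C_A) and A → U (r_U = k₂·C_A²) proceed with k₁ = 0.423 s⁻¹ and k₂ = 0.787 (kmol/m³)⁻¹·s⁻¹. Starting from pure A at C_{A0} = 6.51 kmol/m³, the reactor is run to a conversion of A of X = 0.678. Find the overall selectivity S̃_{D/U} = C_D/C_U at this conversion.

C_A = C_{A0}(1−X) = 2.096 kmol/m³.
Along a PFR/batch, dC_D/dC_A = −r_D/(r_D+r_U) = −k₁/(k₁+k₂·C_A).
Integrating from C_{A0} to C_A: C_D = (0.423/0.787)·ln[(0.423+0.787·6.51)/(0.423+0.787·2.10)] = 0.5375·ln(5.546/2.073) = 0.5290 kmol/m³.
C_U = (C_{A0}−C_A)−C_D = 3.885 kmol/m³; S̃_{D/U} = 0.5290/3.885 = 0.136.

0.136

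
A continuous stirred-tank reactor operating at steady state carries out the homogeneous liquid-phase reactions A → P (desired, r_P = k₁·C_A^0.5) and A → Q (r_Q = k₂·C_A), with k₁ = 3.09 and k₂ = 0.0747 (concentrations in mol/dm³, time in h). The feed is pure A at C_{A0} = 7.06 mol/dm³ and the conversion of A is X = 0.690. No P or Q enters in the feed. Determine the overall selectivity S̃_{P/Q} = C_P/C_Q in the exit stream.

28.0

Exit C_A = C_{A0}(1−X) = 7.06×0.310 = 2.189 mol/dm³.
In a CSTR the entire volume is at exit conditions, so r_P = 3.09×2.189^0.5 = 4.571 and r_Q = 0.0747×2.189 = 0.1635.
Overall selectivity = C_P/C_Q = r_Pτ/(r_Qτ) = r_P/r_Q = 28.0.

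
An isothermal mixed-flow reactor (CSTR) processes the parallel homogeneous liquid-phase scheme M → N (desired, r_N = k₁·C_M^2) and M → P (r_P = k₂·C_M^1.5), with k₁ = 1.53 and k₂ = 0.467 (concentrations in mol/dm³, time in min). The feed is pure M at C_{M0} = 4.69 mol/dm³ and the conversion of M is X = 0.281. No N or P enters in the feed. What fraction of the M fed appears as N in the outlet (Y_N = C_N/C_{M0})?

0.241

Exit C_M = C_{M0}(1−X) = 4.69×0.719 = 3.372 mol/dm³.
In a CSTR the entire volume is at exit conditions, so r_N = 1.53×3.372^2 = 17.40 and r_P = 0.467×3.372^1.5 = 2.892.
Fraction of consumed M going to N: r_N/(r_N+r_P) = 0.8575.
C_N = 0.8575·C_{M0}·X = 0.8575×4.69×0.281 = 1.13 mol/dm³; Y_N = C_N/C_{M0} = 0.241.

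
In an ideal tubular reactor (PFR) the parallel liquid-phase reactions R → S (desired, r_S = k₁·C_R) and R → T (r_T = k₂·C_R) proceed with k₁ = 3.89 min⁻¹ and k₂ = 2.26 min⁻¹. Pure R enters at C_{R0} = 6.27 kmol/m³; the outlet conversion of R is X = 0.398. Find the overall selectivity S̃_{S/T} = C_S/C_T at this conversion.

1.72

C_R = C_{R0}(1−X) = 3.775 kmol/m³.
Both paths are first order in R, so the instantaneous fraction to S is constant: dC_S/d(−C_R) = k₁/(k₁+k₂) = 0.6325.
C_S = 0.6325·(C_{R0}−C_R) = 0.6325×2.495 = 1.58 kmol/m³.
C_T = (C_{R0}−C_R)−C_S = 0.9170 kmol/m³; S̃_{S/T} = 1.578/0.9170 = 1.72.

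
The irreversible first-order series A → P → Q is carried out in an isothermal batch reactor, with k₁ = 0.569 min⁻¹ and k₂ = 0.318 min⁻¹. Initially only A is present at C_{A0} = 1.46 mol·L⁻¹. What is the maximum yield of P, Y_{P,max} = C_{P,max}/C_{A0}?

At the optimum, C_{P,max}/C_{A0} = (k₁/k₂)^[k₂/(k₂−k₁)].
= (0.569/0.318)^(0.318/(0.318−0.569)) = (1.789)^(-1.267) = 0.4785.

0.478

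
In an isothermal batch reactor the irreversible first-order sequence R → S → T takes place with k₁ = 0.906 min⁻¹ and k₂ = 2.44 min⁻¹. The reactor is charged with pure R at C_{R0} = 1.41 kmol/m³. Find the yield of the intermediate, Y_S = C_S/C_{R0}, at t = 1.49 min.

For first-order series with pure R initially, C_S(t) = k₁C_{R0}/(k₂−k₁)·(e^(−k₁t) − e^(−k₂t)).
e^(−k₁t) = e^(−0.906×1.49) = e^(−1.350) = 0.2593; e^(−k₂t) = e^(−3.636) = 0.02637.
C_S = 0.906×1.41/(2.44−0.906) × (0.2593−0.02637) = 0.8328×0.2329 = 0.1939 kmol/m³.
Y_S = C_S/C_{R0} = 0.1939/1.41 = 0.138.

0.138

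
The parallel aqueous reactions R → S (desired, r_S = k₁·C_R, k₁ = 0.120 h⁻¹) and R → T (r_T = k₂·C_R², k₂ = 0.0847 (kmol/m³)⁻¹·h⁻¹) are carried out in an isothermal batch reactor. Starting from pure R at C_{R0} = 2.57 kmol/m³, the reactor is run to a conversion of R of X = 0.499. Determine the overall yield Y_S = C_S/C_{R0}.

C_R = C_{R0}(1−X) = 1.288 kmol/m³.
Along a PFR/batch, dC_S/dC_R = −r_S/(r_S+r_T) = −k₁/(k₁+k₂·C_R).
Integrating from C_{R0} to C_R: C_S = (0.120/0.0847)·ln[(0.120+0.0847·2.57)/(0.120+0.0847·1.29)] = 1.417·ln(0.3377/0.2291) = 0.5499 kmol/m³.
Y_S = C_S/C_{R0} = 0.5499/2.57 = 0.214.

0.214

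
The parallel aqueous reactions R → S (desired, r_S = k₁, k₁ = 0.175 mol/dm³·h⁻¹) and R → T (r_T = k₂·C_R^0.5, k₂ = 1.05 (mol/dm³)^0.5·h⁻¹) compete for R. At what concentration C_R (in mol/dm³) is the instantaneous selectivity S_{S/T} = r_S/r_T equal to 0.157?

1.13 mol/dm³

S_{S/T} = (k₁/k₂)·C_R^-0.5 ⇒ C_R = (S·k₂/k₁)^(-2).
= (0.157×1.05/0.175)^(-2) = (0.9420)^(-2) = 1.13 mol/dm³.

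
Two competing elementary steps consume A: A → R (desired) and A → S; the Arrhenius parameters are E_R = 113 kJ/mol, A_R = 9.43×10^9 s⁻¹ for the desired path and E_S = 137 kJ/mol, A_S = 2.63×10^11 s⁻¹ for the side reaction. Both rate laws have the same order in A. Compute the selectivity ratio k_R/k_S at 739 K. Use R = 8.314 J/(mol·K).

1.78

k_R/k_S = (A_R/A_S)·exp[−(E_R−E_S)/(RT)] = (A_R/A_S)·exp[(E_S−E_R)/(RT)].
(E_S−E_R)/(RT) = (137−113)×10³/(8.314×739) = 24000/6144 = 3.906.
k_R/k_S = (9.43×10^9/2.63×10^11)·exp(3.906) = 0.03586 × 49.71 = 1.78.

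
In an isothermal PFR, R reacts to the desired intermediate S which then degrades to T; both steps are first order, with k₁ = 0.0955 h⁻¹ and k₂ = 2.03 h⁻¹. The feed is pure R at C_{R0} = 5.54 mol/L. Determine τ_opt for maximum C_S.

1.58 h

Setting dC_S/dτ = 0 gives τ_opt = ln(k₂/k₁)/(k₂−k₁).
= ln(2.03/0.0955)/(2.03−0.0955) = ln(21.26)/1.934 = 3.057/1.934 = 1.58 h.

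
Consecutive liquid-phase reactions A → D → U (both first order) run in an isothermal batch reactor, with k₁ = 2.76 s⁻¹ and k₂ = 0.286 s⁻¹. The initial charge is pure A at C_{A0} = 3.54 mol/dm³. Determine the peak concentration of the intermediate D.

2.72 mol/dm³

At the optimum, C_{D,max}/C_{A0} = (k₁/k₂)^[k₂/(k₂−k₁)].
= (2.76/0.286)^(0.286/(0.286−2.76)) = (9.650)^(-0.1156) = 0.7695.
C_{D,max} = 0.7695×3.54 = 2.72 mol/dm³.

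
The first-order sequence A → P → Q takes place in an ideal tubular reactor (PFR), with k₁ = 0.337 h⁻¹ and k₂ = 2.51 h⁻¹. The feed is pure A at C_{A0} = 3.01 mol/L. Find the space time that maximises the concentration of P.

0.924 h

Setting dC_P/dτ = 0 gives τ_opt = ln(k₂/k₁)/(k₂−k₁).
= ln(2.51/0.337)/(2.51−0.337) = ln(7.448)/2.173 = 2.008/2.173 = 0.924 h.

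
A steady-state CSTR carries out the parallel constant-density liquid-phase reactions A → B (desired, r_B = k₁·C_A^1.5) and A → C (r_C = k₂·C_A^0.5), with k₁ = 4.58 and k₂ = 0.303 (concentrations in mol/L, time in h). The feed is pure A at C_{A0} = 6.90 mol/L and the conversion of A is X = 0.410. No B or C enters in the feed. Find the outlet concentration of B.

Exit C_A = C_{A0}(1−X) = 6.90×0.590 = 4.071 mol/L.
In a CSTR the entire volume is at exit conditions, so r_B = 4.58×4.071^1.5 = 37.62 and r_C = 0.303×4.071^0.5 = 0.6114.
Fraction of consumed A going to B: r_B/(r_B+r_C) = 0.9840.
C_B = 0.9840·C_{A0}·X = 0.9840×6.90×0.410 = 2.78 mol/L.

2.78 mol/L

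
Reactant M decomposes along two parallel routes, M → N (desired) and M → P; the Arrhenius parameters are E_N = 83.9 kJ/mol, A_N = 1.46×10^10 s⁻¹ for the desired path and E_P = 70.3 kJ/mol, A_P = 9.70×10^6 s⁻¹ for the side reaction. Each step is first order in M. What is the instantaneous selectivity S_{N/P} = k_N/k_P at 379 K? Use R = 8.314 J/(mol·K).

20.1

With equal orders, S_{N/P} = k_N/k_P = (A_N/A_P)·exp[(E_P−E_N)/(RT)].
(E_P−E_N)/(RT) = (70.3−83.9)×10³/(8.314×379) = -13600/3151 = -4.316.
k_N/k_P = (1.46×10^10/9.70×10^6)·exp(-4.316) = 1505 × 0.01335 = 20.1.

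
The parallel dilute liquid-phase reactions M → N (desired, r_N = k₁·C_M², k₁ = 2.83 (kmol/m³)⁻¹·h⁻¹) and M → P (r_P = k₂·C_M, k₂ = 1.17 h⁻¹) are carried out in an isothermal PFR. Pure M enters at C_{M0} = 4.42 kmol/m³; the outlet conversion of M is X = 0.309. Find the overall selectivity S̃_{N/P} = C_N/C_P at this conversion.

C_M = C_{M0}(1−X) = 3.054 kmol/m³.
Along a PFR/batch, dC_P/dC_M = −r_P/(r_N+r_P) = −k₂/(k₂+k₁·C_M).
Integrating from C_{M0} to C_M: C_P = (1.17/2.83)·ln[(1.17+2.83·4.42)/(1.17+2.83·3.05)] = 0.4134·ln(13.68/9.813) = 0.1373 kmol/m³.
Then C_N = (C_{M0}−C_M) − C_P = 1.366 − 0.1373 = 1.228 kmol/m³.
S̃_{N/P} = C_N/C_P = 1.228/0.1373 = 8.95.

8.95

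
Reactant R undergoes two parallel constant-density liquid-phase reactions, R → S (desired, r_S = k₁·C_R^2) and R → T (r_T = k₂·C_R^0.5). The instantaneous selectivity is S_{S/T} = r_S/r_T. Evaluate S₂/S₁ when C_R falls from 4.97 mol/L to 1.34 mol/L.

0.140

S_{S/T} = (k₁/k₂)·C_R^1.5, so S₂/S₁ = (C_{R,2}/C_{R,1})^1.5.
= (1.34/4.97)^1.5 = (0.2696)^1.5 = 0.140.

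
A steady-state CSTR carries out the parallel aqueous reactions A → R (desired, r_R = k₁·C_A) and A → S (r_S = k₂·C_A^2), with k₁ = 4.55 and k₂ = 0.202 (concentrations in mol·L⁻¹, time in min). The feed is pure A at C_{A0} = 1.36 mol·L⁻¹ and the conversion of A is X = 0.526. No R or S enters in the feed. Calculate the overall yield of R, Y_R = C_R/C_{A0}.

0.511

Exit C_A = C_{A0}(1−X) = 1.36×0.474 = 0.6446 mol·L⁻¹.
In a CSTR the entire volume is at exit conditions, so r_R = 4.55×0.6446 = 2.933 and r_S = 0.202×0.6446^2 = 0.08394.
Fraction of consumed A going to R: r_R/(r_R+r_S) = 0.9722.
C_R = 0.9722·C_{A0}·X = 0.9722×1.36×0.526 = 0.695 mol·L⁻¹; Y_R = C_R/C_{A0} = 0.511.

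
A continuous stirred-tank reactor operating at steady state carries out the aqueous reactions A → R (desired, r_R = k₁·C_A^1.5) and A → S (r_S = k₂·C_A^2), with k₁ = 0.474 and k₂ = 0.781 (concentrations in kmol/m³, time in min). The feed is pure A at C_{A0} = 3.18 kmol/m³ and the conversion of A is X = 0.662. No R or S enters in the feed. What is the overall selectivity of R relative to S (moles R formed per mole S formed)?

Exit C_A = C_{A0}(1−X) = 3.18×0.338 = 1.075 kmol/m³.
Rates in a CSTR are evaluated at the outlet concentration: r_R = 0.474×1.075^1.5 = 0.5282, r_S = 0.781×1.075^2 = 0.9023.
Overall selectivity = C_R/C_S = r_Rτ/(r_Sτ) = r_R/r_S = 0.585.

0.585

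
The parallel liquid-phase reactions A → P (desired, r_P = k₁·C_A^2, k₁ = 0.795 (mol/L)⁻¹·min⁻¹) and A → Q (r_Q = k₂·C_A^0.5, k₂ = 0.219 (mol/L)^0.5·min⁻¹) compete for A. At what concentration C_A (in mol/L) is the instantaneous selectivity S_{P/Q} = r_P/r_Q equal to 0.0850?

0.0818 mol/L

S_{P/Q} = (k₁/k₂)·C_A^1.5 ⇒ C_A = (S·k₂/k₁)^(1/1.5).
= (0.0850×0.219/0.795)^(0.6667) = (0.02342)^(0.6667) = 0.0818 mol/L.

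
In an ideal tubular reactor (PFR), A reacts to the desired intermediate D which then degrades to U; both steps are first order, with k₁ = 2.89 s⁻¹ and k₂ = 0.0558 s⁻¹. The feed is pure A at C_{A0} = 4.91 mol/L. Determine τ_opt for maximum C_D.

1.39 s

Setting dC_D/dτ = 0 gives τ_opt = ln(k₂/k₁)/(k₂−k₁).
= ln(0.0558/2.89)/(0.0558−2.89) = ln(0.01931)/-2.834 = -3.947/-2.834 = 1.39 s.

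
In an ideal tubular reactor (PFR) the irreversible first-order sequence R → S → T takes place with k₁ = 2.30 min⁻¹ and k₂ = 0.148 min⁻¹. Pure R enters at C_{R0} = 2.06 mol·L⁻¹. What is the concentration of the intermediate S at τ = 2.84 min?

Solving the coupled first-order balances gives C_S(τ) = [k₁/(k₂−k₁)]·C_{R0}·(e^(−k₁τ) − e^(−k₂τ)).
e^(−k₁τ) = e^(−2.30×2.84) = e^(−6.532) = 0.001456; e^(−k₂τ) = e^(−0.4203) = 0.6568.
C_S = 2.30×2.06/(0.148−2.30) × (0.001456−0.6568) = (-2.202)×(-0.6554) = 1.443 mol·L⁻¹.

1.44 mol·L⁻¹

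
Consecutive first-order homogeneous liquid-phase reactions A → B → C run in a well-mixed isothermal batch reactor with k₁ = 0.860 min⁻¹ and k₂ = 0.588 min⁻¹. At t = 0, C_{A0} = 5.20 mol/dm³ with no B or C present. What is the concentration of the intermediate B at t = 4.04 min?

The intermediate concentration in a first-order A→B→C sequence is C_B = k₁C_{A0}(e^(−k₁t) − e^(−k₂t))/(k₂−k₁).
e^(−k₁t) = e^(−0.860×4.04) = e^(−3.474) = 0.03098; e^(−k₂t) = e^(−2.376) = 0.09297.
C_B = 0.860×5.20/(0.588−0.860) × (0.03098−0.09297) = (-16.44)×(-0.06199) = 1.019 mol/dm³.

1.02 mol/dm³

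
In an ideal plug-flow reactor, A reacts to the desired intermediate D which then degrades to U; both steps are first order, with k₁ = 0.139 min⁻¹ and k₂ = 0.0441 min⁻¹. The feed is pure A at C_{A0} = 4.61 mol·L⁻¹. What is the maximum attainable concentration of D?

At the optimum, C_{D,max}/C_{A0} = (k₁/k₂)^[k₂/(k₂−k₁)].
= (0.139/0.0441)^(0.0441/(0.0441−0.139)) = (3.152)^(-0.4647) = 0.5866.
C_{D,max} = 0.5866×4.61 = 2.70 mol·L⁻¹.

2.70 mol·L⁻¹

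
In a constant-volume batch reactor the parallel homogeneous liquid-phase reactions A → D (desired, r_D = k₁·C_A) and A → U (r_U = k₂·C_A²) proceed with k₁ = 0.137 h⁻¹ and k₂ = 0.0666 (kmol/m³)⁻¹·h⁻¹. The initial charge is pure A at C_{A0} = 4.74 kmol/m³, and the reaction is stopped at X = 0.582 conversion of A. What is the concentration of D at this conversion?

C_A = C_{A0}(1−X) = 1.981 kmol/m³.
Along a PFR/batch, dC_D/dC_A = −r_D/(r_D+r_U) = −k₁/(k₁+k₂·C_A).
Integrating from C_{A0} to C_A: C_D = (0.137/0.0666)·ln[(0.137+0.0666·4.74)/(0.137+0.0666·1.98)] = 2.057·ln(0.4527/0.2690) = 1.071 kmol/m³.

1.07 kmol/m³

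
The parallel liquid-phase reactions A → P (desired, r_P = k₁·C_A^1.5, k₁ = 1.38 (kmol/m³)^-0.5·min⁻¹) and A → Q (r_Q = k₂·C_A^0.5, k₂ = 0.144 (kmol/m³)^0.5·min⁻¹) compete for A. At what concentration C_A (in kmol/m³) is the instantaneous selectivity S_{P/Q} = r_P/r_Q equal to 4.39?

0.458 kmol/m³

S_{P/Q} = (k₁/k₂)·C_A ⇒ C_A = S·k₂/k₁.
= 4.39×0.144/1.38 = 0.458 kmol/m³.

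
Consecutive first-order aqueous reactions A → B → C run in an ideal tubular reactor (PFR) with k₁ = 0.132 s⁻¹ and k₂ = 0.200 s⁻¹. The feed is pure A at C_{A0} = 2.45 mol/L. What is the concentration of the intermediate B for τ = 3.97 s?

The intermediate concentration in a first-order A→B→C sequence is C_B = k₁C_{A0}(e^(−k₁τ) − e^(−k₂τ))/(k₂−k₁).
e^(−k₁τ) = e^(−0.132×3.97) = e^(−0.5240) = 0.5921; e^(−k₂τ) = e^(−0.7940) = 0.4520.
C_B = 0.132×2.45/(0.200−0.132) × (0.5921−0.4520) = 4.756×0.1401 = 0.6663 mol/L.

0.666 mol/L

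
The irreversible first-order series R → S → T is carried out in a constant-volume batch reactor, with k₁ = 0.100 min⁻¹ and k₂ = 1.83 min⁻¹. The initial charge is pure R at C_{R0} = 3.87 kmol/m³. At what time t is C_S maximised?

Setting dC_S/dt = 0 gives t_opt = ln(k₂/k₁)/(k₂−k₁).
= ln(1.83/0.100)/(1.83−0.100) = ln(18.30)/1.730 = 2.907/1.730 = 1.68 min.

1.68 min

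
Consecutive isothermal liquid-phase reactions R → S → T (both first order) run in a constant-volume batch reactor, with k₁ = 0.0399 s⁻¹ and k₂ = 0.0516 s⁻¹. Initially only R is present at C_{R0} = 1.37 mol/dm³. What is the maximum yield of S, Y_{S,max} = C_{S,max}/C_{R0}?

Evaluating C_S at t_opt = ln(k₂/k₁)/(k₂−k₁) gives C_{S,max}/C_{R0} = (k₁/k₂)^[k₂/(k₂−k₁)].
= (0.0399/0.0516)^(0.0516/(0.0516−0.0399)) = (0.7733)^(4.410) = 0.3217.

0.322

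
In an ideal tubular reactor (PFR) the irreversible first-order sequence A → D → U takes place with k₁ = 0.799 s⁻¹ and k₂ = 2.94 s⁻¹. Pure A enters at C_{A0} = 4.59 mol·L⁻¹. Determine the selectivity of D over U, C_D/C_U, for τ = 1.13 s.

0.302

For first-order series with pure A initially, C_D(τ) = k₁C_{A0}/(k₂−k₁)·(e^(−k₁τ) − e^(−k₂τ)).
e^(−k₁τ) = e^(−0.799×1.13) = e^(−0.9029) = 0.4054; e^(−k₂τ) = e^(−3.322) = 0.03607.
C_D = 0.799×4.59/(2.94−0.799) × (0.4054−0.03607) = 1.713×0.3693 = 0.6326 mol·L⁻¹.
C_A = C_{A0}e^(−k₁τ) = 1.861 mol·L⁻¹, so C_U = C_{A0}−C_A−C_D = 2.097 mol·L⁻¹; C_D/C_U = 0.302.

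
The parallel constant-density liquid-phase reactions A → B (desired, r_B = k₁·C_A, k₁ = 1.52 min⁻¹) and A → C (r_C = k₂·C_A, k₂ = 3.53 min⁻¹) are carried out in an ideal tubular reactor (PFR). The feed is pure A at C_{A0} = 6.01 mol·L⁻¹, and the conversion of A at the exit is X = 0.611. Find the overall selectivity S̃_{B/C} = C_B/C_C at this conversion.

C_A = C_{A0}(1−X) = 2.338 mol·L⁻¹.
Both paths are first order in A, so the instantaneous fraction to B is constant: dC_B/d(−C_A) = k₁/(k₁+k₂) = 0.3010.
C_B = 0.3010·(C_{A0}−C_A) = 0.3010×3.672 = 1.11 mol·L⁻¹.
C_C = (C_{A0}−C_A)−C_B = 2.567 mol·L⁻¹; S̃_{B/C} = 1.105/2.567 = 0.431.

0.431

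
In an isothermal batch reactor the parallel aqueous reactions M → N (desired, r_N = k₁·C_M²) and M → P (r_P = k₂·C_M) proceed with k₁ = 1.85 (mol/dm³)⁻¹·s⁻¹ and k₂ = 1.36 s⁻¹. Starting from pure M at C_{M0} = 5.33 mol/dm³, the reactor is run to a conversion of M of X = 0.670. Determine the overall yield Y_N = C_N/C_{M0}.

0.547

C_M = C_{M0}(1−X) = 1.759 mol/dm³.
Along a PFR/batch, dC_P/dC_M = −r_P/(r_N+r_P) = −k₂/(k₂+k₁·C_M).
Integrating from C_{M0} to C_M: C_P = (1.36/1.85)·ln[(1.36+1.85·5.33)/(1.36+1.85·1.76)] = 0.7351·ln(11.22/4.614) = 0.6533 mol/dm³.
Then C_N = (C_{M0}−C_M) − C_P = 3.571 − 0.6533 = 2.918 mol/dm³.
Y_N = C_N/C_{M0} = 2.918/5.33 = 0.547.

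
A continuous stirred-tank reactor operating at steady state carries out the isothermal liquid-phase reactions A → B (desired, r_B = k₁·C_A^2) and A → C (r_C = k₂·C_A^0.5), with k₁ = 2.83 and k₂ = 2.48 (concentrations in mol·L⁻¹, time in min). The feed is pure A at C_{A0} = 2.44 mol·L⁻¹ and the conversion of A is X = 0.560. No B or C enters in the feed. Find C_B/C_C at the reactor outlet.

Exit C_A = C_{A0}(1−X) = 2.44×0.440 = 1.074 mol·L⁻¹.
Rates in a CSTR are evaluated at the outlet concentration: r_B = 2.83×1.074^2 = 3.262, r_C = 2.48×1.074^0.5 = 2.570.
Overall selectivity = C_B/C_C = r_Bτ/(r_Cτ) = r_B/r_C = 1.27.

1.27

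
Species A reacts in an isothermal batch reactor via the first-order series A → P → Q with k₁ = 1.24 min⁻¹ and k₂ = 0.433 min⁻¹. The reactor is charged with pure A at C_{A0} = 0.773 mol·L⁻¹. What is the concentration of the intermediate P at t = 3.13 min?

Solving the coupled first-order balances gives C_P(t) = [k₁/(k₂−k₁)]·C_{A0}·(e^(−k₁t) − e^(−k₂t)).
e^(−k₁t) = e^(−1.24×3.13) = e^(−3.881) = 0.02063; e^(−k₂t) = e^(−1.355) = 0.2579.
C_P = 1.24×0.773/(0.433−1.24) × (0.02063−0.2579) = (-1.188)×(-0.2372) = 0.2818 mol·L⁻¹.

0.282 mol·L⁻¹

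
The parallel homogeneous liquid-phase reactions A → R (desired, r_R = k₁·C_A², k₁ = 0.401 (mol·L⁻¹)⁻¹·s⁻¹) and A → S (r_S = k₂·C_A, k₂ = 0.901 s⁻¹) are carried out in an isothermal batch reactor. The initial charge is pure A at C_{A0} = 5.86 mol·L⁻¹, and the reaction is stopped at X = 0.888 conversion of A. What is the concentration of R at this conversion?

C_A = C_{A0}(1−X) = 0.6563 mol·L⁻¹.
Along a PFR/batch, dC_S/dC_A = −r_S/(r_R+r_S) = −k₂/(k₂+k₁·C_A).
Integrating from C_{A0} to C_A: C_S = (0.901/0.401)·ln[(0.901+0.401·5.86)/(0.901+0.401·0.656)] = 2.247·ln(3.251/1.164) = 2.307 mol·L⁻¹.
Then C_R = (C_{A0}−C_A) − C_S = 5.204 − 2.307 = 2.896 mol·L⁻¹.

2.90 mol·L⁻¹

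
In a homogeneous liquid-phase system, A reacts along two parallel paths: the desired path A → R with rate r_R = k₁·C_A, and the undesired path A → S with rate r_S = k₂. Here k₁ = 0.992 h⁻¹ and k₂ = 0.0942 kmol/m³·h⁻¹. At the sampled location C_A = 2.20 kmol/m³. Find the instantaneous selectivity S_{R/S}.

23.2

S_{R/S} = r_R/r_S = (k₁·C_A)/(k₂) = (k₁/k₂)·C_A.
= (0.992×2.200) / (0.0942) = 2.182/0.09420 = 23.2.
Since the desired path is higher order in A, keeping C_A high (PFR or concentrated feed) favours R.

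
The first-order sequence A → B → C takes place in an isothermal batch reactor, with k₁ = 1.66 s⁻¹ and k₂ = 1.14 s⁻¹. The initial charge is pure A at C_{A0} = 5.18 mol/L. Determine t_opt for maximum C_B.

0.723 s

Setting dC_B/dt = 0 gives t_opt = ln(k₂/k₁)/(k₂−k₁).
= ln(1.14/1.66)/(1.14−1.66) = ln(0.6867)/-0.5200 = -0.3758/-0.5200 = 0.723 s.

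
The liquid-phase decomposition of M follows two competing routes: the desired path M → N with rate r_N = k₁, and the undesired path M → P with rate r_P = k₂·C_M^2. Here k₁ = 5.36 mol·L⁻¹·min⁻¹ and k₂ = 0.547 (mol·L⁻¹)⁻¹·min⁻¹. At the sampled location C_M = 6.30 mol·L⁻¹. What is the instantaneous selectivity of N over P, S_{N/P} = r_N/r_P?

0.247

S_{N/P} = r_N/r_P = (k₁)/(k₂·C_M^2) = (k₁/k₂)·C_M^-2.
= (5.36) / (0.547×6.300^2) = 5.360/21.71 = 0.247.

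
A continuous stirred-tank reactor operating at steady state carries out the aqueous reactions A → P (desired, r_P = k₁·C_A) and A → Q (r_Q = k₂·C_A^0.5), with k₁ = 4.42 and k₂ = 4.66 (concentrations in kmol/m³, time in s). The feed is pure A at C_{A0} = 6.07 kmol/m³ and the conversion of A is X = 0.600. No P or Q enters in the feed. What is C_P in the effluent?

Exit C_A = C_{A0}(1−X) = 6.07×0.400 = 2.428 kmol/m³.
In a CSTR the entire volume is at exit conditions, so r_P = 4.42×2.428 = 10.73 and r_Q = 4.66×2.428^0.5 = 7.261.
Fraction of consumed A going to P: r_P/(r_P+r_Q) = 0.5964.
C_P = 0.5964·C_{A0}·X = 0.5964×6.07×0.600 = 2.17 kmol/m³.

2.17 kmol/m³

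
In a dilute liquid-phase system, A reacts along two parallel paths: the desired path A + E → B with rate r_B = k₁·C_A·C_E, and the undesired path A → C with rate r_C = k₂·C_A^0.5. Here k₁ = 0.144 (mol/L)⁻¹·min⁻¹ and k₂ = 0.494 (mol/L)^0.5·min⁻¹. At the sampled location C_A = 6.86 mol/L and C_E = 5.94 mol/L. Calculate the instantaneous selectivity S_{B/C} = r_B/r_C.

4.54

S_{B/C} = r_B/r_C = (k₁·C_A·C_E)/(k₂·C_A^0.5) = (k₁/k₂)·C_A^0.5·C_E.
= (0.144×6.860×5.940) / (0.494×6.860^0.5) = 5.868/1.294 = 4.54.
Since the desired path is higher order in A, keeping C_A high (PFR or concentrated feed) favours B.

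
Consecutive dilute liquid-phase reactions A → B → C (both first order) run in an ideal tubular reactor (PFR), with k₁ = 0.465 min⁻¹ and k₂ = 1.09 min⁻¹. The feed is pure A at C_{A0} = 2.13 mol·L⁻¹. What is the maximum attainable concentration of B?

At the optimum, C_{B,max}/C_{A0} = (k₁/k₂)^[k₂/(k₂−k₁)].
= (0.465/1.09)^(1.09/(1.09−0.465)) = (0.4266)^(1.744) = 0.2263.
C_{B,max} = 0.2263×2.13 = 0.482 mol·L⁻¹.

0.482 mol·L⁻¹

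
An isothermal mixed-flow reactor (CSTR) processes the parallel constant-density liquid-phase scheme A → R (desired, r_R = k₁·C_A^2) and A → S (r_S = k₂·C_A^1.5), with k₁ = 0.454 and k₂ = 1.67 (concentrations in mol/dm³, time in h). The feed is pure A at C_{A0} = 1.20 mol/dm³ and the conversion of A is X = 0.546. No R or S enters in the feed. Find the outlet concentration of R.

Exit C_A = C_{A0}(1−X) = 1.20×0.454 = 0.5448 mol/dm³.
Rates in a CSTR are evaluated at the outlet concentration: r_R = 0.454×0.5448^2 = 0.1348, r_S = 1.67×0.5448^1.5 = 0.6715.
Fraction of consumed A going to R: r_R/(r_R+r_S) = 0.1671.
C_R = 0.1671·C_{A0}·X = 0.1671×1.20×0.546 = 0.109 mol/dm³.

0.109 mol/dm³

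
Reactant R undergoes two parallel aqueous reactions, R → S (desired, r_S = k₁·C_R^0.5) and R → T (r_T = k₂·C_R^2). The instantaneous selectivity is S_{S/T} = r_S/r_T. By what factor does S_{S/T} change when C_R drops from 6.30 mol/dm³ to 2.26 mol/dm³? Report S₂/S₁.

4.65

S_{S/T} = (k₁/k₂)·C_R^-1.5, so S₂/S₁ = (C_{R,2}/C_{R,1})^-1.5.
= (2.26/6.30)^(-1.5) = (0.3587)^(-1.5) = 4.65.
Selectivity toward S rises as C_R falls — low-concentration operation is favoured.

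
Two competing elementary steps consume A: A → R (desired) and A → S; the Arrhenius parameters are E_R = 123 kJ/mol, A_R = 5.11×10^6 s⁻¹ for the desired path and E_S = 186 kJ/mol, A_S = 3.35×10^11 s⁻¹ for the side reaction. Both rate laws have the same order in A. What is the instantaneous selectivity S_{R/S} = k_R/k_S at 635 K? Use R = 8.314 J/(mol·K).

With equal orders, S_{R/S} = k_R/k_S = (A_R/A_S)·exp[(E_S−E_R)/(RT)].
(E_S−E_R)/(RT) = (186−123)×10³/(8.314×635) = 63000/5279 = 11.93.
k_R/k_S = (5.11×10^6/3.35×10^11)·exp(11.93) = 1.525×10^-5 × 1.522×10^5 = 2.32.
Since E_R < E_S, lowering the temperature improves selectivity toward R.

2.32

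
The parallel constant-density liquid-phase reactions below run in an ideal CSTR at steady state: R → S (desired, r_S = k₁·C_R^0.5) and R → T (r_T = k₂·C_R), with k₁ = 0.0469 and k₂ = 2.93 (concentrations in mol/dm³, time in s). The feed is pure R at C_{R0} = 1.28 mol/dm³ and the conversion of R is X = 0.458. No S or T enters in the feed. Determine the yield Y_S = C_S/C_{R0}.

Exit C_R = C_{R0}(1−X) = 1.28×0.542 = 0.6938 mol/dm³.
Rates in a CSTR are evaluated at the outlet concentration: r_S = 0.0469×0.6938^0.5 = 0.03906, r_T = 2.93×0.6938 = 2.033.
Fraction of consumed R going to S: r_S/(r_S+r_T) = 0.01886.
C_S = 0.01886·C_{R0}·X = 0.01886×1.28×0.458 = 0.0111 mol/dm³; Y_S = C_S/C_{R0} = 0.00864.

0.00864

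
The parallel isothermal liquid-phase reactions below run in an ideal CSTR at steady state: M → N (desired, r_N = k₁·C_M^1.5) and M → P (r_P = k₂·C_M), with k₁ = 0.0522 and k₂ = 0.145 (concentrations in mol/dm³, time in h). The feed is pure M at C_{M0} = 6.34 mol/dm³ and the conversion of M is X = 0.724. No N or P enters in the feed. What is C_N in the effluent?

1.48 mol/dm³

Exit C_M = C_{M0}(1−X) = 6.34×0.276 = 1.750 mol/dm³.
In a CSTR the entire volume is at exit conditions, so r_N = 0.0522×1.750^1.5 = 0.1208 and r_P = 0.145×1.750 = 0.2537.
Fraction of consumed M going to N: r_N/(r_N+r_P) = 0.3226.
C_N = 0.3226·C_{M0}·X = 0.3226×6.34×0.724 = 1.48 mol/dm³.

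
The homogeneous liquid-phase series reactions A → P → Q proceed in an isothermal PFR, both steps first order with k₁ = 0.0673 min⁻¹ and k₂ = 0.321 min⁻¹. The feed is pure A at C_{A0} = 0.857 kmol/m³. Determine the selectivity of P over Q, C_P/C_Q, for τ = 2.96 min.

1.74

The intermediate concentration in a first-order A→B→C sequence is C_P = k₁C_{A0}(e^(−k₁τ) − e^(−k₂τ))/(k₂−k₁).
e^(−k₁τ) = e^(−0.0673×2.96) = e^(−0.1992) = 0.8194; e^(−k₂τ) = e^(−0.9502) = 0.3867.
C_P = 0.0673×0.857/(0.321−0.0673) × (0.8194−0.3867) = 0.2273×0.4327 = 0.09837 kmol/m³.
C_A = C_{A0}e^(−k₁τ) = 0.7022 kmol/m³, so C_Q = C_{A0}−C_A−C_P = 0.05642 kmol/m³; C_P/C_Q = 1.74.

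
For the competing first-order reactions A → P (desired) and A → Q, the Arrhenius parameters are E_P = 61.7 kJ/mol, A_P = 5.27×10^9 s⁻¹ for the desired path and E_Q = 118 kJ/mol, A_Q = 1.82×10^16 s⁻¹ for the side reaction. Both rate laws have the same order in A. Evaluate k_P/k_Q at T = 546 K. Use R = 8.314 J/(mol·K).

With equal orders, S_{P/Q} = k_P/k_Q = (A_P/A_Q)·exp[(E_Q−E_P)/(RT)].
(E_Q−E_P)/(RT) = (118−61.7)×10³/(8.314×546) = 56300/4539 = 12.40.
k_P/k_Q = (5.27×10^9/1.82×10^16)·exp(12.40) = 2.896×10^-7 × 2.434×10^5 = 0.0705.
Since E_P < E_Q, lowering the temperature improves selectivity toward P.

0.0705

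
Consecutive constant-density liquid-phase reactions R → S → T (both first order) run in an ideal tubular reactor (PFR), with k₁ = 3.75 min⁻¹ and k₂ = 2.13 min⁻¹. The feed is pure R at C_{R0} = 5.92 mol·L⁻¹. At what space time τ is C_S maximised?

Setting dC_S/dτ = 0 gives τ_opt = ln(k₂/k₁)/(k₂−k₁).
= ln(2.13/3.75)/(2.13−3.75) = ln(0.5680)/-1.620 = -0.5656/-1.620 = 0.349 min.

0.349 min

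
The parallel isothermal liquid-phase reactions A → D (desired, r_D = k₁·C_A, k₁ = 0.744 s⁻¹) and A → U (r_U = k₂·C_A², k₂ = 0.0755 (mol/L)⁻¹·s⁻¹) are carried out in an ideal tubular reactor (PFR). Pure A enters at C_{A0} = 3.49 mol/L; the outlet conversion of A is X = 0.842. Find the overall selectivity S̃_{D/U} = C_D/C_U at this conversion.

5.03

C_A = C_{A0}(1−X) = 0.5514 mol/L.
Along a PFR/batch, dC_D/dC_A = −r_D/(r_D+r_U) = −k₁/(k₁+k₂·C_A).
Integrating from C_{A0} to C_A: C_D = (0.744/0.0755)·ln[(0.744+0.0755·3.49)/(0.744+0.0755·0.551)] = 9.854·ln(1.007/0.7856) = 2.451 mol/L.
C_U = (C_{A0}−C_A)−C_D = 0.4875 mol/L; S̃_{D/U} = 2.451/0.4875 = 5.03.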